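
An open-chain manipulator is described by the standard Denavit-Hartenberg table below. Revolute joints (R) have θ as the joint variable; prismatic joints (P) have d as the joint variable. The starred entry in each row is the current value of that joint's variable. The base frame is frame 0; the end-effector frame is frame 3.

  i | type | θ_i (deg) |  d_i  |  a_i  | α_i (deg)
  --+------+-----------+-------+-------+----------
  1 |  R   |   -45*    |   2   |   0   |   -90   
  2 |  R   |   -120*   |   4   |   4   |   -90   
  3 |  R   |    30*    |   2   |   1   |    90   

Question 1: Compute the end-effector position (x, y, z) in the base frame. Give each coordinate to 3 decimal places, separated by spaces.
after link 1: o_1 = (0.0000, 0.0000, 2.0000)
after link 2: o_2 = (1.4142, 4.2426, 5.4641)
after link 3: o_3 = (1.9792, 2.9705, 7.2141)

1.979 2.971 7.214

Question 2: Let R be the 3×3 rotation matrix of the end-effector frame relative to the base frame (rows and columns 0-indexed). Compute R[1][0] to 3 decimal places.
End-effector x-axis (col 0 of R) = (-0.6597,-0.0474,0.7500)
R[1][0] = -0.0474

-0.047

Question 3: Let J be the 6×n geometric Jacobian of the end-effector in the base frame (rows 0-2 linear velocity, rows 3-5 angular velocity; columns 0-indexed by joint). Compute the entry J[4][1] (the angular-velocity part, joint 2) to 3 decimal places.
axis z_1 = (0.7071,0.7071,0.0000); lever o_n−o_1 = (1.9792,2.9705,5.2141)
cross product → J_v[:, 1] = (3.6869,-3.6869,0.7010)
J_ω[:, 1] = z_1
entry J[4][1] = 0.7071

0.707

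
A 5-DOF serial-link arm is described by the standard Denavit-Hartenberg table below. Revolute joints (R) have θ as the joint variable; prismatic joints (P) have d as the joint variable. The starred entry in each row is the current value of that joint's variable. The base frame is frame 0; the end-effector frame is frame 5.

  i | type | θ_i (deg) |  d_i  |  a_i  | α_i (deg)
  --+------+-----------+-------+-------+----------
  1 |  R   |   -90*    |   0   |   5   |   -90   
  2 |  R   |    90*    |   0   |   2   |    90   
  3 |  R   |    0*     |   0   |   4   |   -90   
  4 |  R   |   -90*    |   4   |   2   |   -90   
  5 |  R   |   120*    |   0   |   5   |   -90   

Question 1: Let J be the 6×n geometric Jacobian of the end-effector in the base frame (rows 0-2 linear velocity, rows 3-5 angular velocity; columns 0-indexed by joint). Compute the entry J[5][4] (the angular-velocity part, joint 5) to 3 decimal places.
axis z_4 = (0.0000,0.0000,-1.0000); lever o_n−o_4 = (-4.3301,2.5000,-0.0000)
cross product → J_v[:, 4] = (2.5000,4.3301,0.0000)
J_ω[:, 4] = z_4
entry J[5][4] = -1.0000

-1.000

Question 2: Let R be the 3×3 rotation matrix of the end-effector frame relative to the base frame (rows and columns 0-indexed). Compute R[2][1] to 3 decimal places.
End-effector y-axis (col 1 of R) = (-0.0000,0.0000,1.0000)
R[2][1] = 1.0000

1.000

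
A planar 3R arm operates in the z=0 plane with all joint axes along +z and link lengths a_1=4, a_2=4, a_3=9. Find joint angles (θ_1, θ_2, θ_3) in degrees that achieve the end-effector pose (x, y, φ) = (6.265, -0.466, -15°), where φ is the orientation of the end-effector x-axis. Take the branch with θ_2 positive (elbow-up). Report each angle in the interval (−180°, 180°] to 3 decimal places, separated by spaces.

74.995 135.009 134.996

wrist centre = target − a_3·(cos φ, sin φ) = (-2.4283, 1.8634)
cos θ_2 = (9.3690−4²−4²)/(2·4·4) = -0.7072; θ_2 = 135.0092° (elbow-up)
β = atan2(1.8634,-2.4283) = 142.4993°; ψ = atan2(2.8280,1.1711) = 67.5046°
θ_1 = β − ψ = 74.9947°
θ_3 = φ − θ_1 − θ_2 = 134.9961° (wrapped to (-180°,180°])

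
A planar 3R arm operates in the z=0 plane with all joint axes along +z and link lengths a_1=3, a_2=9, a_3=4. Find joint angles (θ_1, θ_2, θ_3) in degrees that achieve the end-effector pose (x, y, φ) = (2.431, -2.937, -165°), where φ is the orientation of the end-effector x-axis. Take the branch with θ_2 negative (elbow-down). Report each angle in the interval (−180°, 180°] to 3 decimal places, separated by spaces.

wrist centre = target − a_3·(cos φ, sin φ) = (6.2947, -1.9017)
cos θ_2 = (43.2398−3²−9²)/(2·3·9) = -0.8659; θ_2 = -149.9889° (elbow-down)
β = atan2(-1.9017,6.2947) = -16.8104°; ψ = atan2(-4.5015,-4.7934) = -136.7985°
θ_1 = β − ψ = 119.9881°
θ_3 = φ − θ_1 − θ_2 = -134.9992° (wrapped to (-180°,180°])

119.988 -149.989 -134.999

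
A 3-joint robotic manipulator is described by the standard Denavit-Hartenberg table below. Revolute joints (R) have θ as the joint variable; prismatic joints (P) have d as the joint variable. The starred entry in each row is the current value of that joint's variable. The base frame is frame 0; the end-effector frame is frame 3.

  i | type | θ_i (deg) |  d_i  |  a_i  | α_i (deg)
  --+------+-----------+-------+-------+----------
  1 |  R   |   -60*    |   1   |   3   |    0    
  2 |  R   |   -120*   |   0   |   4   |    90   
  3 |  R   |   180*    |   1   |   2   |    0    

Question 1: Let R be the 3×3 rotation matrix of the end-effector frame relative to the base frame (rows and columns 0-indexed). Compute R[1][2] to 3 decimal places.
End-effector z-axis (col 2 of R) = (-0.0000,1.0000,0.0000)
R[1][2] = 1.0000

1.000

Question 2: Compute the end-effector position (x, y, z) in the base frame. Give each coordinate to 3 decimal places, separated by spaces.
-0.500 -1.598 1.000

after link 1: o_1 = (1.5000, -2.5981, 1.0000)
after link 2: o_2 = (-2.5000, -2.5981, 1.0000)
after link 3: o_3 = (-0.5000, -1.5981, 1.0000)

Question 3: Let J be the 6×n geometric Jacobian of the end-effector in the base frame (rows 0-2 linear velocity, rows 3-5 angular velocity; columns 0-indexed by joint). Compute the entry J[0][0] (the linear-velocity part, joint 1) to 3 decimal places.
1.598

axis z_0 = ẑ; lever o_n−o_0 = (-0.5000,-1.5981,1.0000)
cross product → J_v[:, 0] = (1.5981,-0.5000,0.0000)
J_ω[:, 0] = z_0
entry J[0][0] = 1.5981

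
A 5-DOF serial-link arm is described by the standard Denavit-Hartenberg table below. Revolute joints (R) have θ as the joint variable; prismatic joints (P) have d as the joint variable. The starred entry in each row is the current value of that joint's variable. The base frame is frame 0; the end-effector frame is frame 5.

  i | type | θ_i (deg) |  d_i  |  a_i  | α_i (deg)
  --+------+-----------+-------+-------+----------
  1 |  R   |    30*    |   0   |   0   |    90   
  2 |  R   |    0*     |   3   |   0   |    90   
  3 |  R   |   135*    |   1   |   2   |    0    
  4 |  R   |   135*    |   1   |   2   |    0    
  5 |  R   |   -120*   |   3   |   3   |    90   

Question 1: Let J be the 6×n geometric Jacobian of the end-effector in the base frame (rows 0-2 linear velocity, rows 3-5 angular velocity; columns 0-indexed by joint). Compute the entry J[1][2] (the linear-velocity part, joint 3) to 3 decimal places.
axis z_2 = (0.0000,-0.0000,-1.0000); lever o_n−o_2 = (-3.0176,-2.7979,-5.0000)
cross product → J_v[:, 2] = (-2.7979,3.0176,-0.0000)
J_ω[:, 2] = z_2
entry J[1][2] = 3.0176

3.018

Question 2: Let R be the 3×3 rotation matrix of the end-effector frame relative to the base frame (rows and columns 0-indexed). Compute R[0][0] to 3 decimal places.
-0.500

End-effector x-axis (col 0 of R) = (-0.5000,-0.8660,0.0000)
R[0][0] = -0.5000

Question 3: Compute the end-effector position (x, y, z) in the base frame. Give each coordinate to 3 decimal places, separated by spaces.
-1.518 -5.396 -5.000

after link 1: o_1 = (0.0000, 0.0000, 0.0000)
after link 2: o_2 = (1.5000, -2.5981, 0.0000)
after link 3: o_3 = (0.9824, -4.5299, -1.0000)
after link 4: o_4 = (-0.0176, -2.7979, -2.0000)
after link 5: o_5 = (-1.5176, -5.3960, -5.0000)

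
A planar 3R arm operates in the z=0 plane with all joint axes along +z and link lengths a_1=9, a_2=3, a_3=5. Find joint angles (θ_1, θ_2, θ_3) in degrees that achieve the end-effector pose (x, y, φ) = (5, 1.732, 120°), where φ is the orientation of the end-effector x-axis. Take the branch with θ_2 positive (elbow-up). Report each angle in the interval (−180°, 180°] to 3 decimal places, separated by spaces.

-38.214 120.000 38.214

wrist centre = target − a_3·(cos φ, sin φ) = (7.5000, -2.5981)
cos θ_2 = (63.0003−9²−3²)/(2·9·3) = -0.5000; θ_2 = 119.9997° (elbow-up)
β = atan2(-2.5981,7.5000) = -19.1070°; ψ = atan2(2.5981,7.5000) = 19.1066°
θ_1 = β − ψ = -38.2136°
θ_3 = φ − θ_1 − θ_2 = 38.2139° (wrapped to (-180°,180°])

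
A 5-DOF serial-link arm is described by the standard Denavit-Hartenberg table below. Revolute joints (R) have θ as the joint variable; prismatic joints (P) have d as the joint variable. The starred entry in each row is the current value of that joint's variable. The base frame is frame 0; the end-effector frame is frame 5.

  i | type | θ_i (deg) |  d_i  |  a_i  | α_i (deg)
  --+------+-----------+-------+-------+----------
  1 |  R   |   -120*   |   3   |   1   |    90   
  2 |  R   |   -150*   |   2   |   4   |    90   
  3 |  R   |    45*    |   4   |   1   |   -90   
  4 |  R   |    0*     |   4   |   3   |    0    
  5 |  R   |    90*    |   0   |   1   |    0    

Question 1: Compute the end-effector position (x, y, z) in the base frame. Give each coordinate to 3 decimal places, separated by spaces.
-4.649 7.261 3.598

after link 1: o_1 = (-0.5000, -0.8660, 3.0000)
after link 2: o_2 = (-0.5000, 3.1340, 1.0000)
after link 3: o_3 = (0.1938, 5.7499, 4.1105)
after link 4: o_4 = (-4.3990, 7.6945, 4.4641)
after link 5: o_5 = (-4.6490, 7.2614, 3.5981)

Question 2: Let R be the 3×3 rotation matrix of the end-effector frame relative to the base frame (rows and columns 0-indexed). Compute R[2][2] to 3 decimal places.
0.354

End-effector z-axis (col 2 of R) = (-0.9186,-0.1768,0.3536)
R[2][2] = 0.3536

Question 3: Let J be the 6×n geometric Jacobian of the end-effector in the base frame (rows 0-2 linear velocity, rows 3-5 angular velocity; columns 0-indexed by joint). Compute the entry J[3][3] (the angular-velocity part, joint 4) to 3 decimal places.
-0.919

axis z_3 = (-0.9186,-0.1768,0.3536); lever o_n−o_3 = (-4.8428,1.5115,-0.5125)
cross product → J_v[:, 3] = (-0.4438,-2.1829,-2.2445)
J_ω[:, 3] = z_3
entry J[3][3] = -0.9186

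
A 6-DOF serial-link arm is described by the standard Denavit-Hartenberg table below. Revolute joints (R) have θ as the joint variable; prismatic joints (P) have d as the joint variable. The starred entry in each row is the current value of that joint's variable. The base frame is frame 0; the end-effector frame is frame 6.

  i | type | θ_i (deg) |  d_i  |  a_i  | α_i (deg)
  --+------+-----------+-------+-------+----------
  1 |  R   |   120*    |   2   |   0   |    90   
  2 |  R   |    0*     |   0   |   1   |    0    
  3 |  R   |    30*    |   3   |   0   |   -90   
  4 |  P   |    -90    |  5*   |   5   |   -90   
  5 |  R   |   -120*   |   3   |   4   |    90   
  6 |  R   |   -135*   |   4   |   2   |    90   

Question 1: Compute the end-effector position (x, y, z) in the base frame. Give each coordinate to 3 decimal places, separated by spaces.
2.932 1.408 7.330

after link 1: o_1 = (0.0000, 0.0000, 2.0000)
after link 2: o_2 = (-0.5000, 0.8660, 2.0000)
after link 3: o_3 = (2.0981, 2.3660, 2.0000)
after link 4: o_4 = (7.6782, 2.7010, 6.3301)
after link 5: o_5 = (5.5131, 2.4510, 10.8301)
after link 6: o_6 = (2.9317, 1.4082, 7.3303)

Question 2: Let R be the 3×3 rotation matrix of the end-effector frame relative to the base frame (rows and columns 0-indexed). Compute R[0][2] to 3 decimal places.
End-effector z-axis (col 2 of R) = (-0.1531,0.9723,-0.1768)
R[0][2] = -0.1531

-0.153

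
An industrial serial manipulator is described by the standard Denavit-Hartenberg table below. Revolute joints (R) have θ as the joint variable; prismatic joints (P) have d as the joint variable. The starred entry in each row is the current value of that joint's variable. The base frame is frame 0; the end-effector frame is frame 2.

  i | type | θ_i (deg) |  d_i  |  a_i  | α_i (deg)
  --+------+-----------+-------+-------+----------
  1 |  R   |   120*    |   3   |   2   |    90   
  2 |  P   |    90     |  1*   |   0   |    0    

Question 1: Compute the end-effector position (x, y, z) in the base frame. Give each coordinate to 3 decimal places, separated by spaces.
-0.134 2.232 3.000

after link 1: o_1 = (-1.0000, 1.7321, 3.0000)
after link 2: o_2 = (-0.1340, 2.2321, 3.0000)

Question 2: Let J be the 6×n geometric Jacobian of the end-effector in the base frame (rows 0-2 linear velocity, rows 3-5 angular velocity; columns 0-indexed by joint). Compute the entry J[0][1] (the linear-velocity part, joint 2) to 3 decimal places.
prismatic axis z_1 = (0.8660,0.5000,0.0000)
J_v[:, 1] = z_1; J_ω[:, 1] = (0,0,0)
entry J[0][1] = 0.8660

0.866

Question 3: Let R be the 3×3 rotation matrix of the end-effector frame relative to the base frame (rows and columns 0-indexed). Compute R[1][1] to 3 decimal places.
-0.866

End-effector y-axis (col 1 of R) = (0.5000,-0.8660,0.0000)
R[1][1] = -0.8660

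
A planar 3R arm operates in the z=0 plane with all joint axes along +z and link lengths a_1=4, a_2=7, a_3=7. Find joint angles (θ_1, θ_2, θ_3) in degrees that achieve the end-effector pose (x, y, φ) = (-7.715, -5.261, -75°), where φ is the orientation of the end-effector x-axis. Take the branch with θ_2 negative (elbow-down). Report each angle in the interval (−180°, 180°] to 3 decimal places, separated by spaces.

-150.010 -59.988 134.999

wrist centre = target − a_3·(cos φ, sin φ) = (-9.5267, 1.5005)
cos θ_2 = (93.0101−4²−7²)/(2·4·7) = 0.5002; θ_2 = -59.9881° (elbow-down)
β = atan2(1.5005,-9.5267) = 171.0493°; ψ = atan2(-6.0614,7.5013) = -38.9402°
θ_1 = β − ψ = 209.9895°
θ_3 = φ − θ_1 − θ_2 = 134.9986° (wrapped to (-180°,180°])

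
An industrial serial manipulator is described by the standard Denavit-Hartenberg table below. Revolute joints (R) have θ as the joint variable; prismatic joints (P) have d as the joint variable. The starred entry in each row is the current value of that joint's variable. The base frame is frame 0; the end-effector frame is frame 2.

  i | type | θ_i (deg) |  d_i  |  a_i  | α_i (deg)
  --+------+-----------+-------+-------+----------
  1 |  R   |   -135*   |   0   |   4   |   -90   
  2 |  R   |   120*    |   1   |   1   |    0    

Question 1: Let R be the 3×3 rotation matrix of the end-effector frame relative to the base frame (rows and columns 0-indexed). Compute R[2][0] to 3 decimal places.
End-effector x-axis (col 0 of R) = (0.3536,0.3536,-0.8660)
R[2][0] = -0.8660

-0.866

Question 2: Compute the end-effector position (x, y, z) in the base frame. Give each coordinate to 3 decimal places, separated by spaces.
-1.768 -3.182 -0.866

after link 1: o_1 = (-2.8284, -2.8284, 0.0000)
after link 2: o_2 = (-1.7678, -3.1820, -0.8660)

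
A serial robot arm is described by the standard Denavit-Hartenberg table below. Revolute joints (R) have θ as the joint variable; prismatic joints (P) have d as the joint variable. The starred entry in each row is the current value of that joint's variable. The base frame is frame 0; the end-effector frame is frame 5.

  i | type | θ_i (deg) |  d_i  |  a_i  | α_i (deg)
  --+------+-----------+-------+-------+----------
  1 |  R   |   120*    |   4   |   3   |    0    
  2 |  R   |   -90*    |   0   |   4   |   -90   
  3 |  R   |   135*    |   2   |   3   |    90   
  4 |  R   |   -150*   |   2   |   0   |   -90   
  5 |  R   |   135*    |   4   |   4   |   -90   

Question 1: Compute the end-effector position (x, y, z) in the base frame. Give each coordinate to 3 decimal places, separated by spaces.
-3.080 1.628 -0.682

after link 1: o_1 = (-1.5000, 2.5981, 4.0000)
after link 2: o_2 = (1.9641, 4.5981, 4.0000)
after link 3: o_3 = (-0.8730, 5.2695, 1.8787)
after link 4: o_4 = (0.3517, 5.9766, 0.4645)
after link 5: o_5 = (-3.0801, 1.6282, -0.6818)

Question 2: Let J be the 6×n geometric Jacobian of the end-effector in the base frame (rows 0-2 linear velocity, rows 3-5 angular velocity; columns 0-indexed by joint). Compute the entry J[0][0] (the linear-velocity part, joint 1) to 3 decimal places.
axis z_0 = ẑ; lever o_n−o_0 = (-3.0801,1.6282,-0.6818)
cross product → J_v[:, 0] = (-1.6282,-3.0801,0.0000)
J_ω[:, 0] = z_0
entry J[0][0] = -1.6282

-1.628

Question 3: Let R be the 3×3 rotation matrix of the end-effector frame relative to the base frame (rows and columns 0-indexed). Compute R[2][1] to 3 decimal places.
0.354

End-effector y-axis (col 1 of R) = (-0.1268,0.9268,0.3536)
R[2][1] = 0.3536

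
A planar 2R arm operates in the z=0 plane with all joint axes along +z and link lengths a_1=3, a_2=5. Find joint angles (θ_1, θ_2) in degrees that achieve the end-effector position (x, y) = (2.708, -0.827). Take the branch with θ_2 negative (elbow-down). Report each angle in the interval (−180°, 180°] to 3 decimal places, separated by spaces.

cos θ_2 = (8.0172−3²−5²)/(2·3·5) = -0.8661; θ_2 = -150.0078° (elbow-down)
β = atan2(-0.8270,2.7080) = -16.9822°; ψ = atan2(-2.4994,-1.3305) = -118.0269°
θ_1 = β − ψ = 101.0447°

101.045 -150.008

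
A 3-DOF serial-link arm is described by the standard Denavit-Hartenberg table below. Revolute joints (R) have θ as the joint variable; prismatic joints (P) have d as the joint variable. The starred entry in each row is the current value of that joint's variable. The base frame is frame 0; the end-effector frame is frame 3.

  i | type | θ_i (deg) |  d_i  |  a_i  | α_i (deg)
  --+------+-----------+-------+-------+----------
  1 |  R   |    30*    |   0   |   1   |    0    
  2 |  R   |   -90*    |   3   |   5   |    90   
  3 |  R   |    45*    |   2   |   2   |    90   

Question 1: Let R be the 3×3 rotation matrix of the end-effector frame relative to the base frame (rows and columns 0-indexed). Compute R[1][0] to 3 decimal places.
End-effector x-axis (col 0 of R) = (0.3536,-0.6124,0.7071)
R[1][0] = -0.6124

-0.612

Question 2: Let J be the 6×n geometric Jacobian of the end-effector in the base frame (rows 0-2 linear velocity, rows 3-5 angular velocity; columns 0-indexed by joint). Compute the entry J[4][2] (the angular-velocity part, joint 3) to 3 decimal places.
axis z_2 = (-0.8660,-0.5000,0.0000); lever o_n−o_2 = (-1.0249,-2.2247,1.4142)
cross product → J_v[:, 2] = (-0.7071,1.2247,1.4142)
J_ω[:, 2] = z_2
entry J[4][2] = -0.5000

-0.500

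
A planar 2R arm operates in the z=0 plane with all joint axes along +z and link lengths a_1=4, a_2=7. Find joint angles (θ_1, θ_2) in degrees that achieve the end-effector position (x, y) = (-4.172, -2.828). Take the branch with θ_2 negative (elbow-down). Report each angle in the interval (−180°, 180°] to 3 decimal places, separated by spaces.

cos θ_2 = (25.4032−4²−7²)/(2·4·7) = -0.7071; θ_2 = -134.9983° (elbow-down)
β = atan2(-2.8280,-4.1720) = -145.8685°; ψ = atan2(-4.9499,-0.9496) = -100.8599°
θ_1 = β − ψ = -45.0087°

-45.009 -134.998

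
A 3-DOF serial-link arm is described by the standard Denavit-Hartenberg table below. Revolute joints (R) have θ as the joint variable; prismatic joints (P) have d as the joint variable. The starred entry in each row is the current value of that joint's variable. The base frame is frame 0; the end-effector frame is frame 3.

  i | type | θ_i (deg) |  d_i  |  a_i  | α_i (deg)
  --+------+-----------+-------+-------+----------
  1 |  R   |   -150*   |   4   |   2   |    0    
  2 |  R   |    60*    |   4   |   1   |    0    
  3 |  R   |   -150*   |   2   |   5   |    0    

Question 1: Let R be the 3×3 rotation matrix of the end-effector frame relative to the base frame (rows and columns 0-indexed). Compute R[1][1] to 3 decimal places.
-0.500

End-effector y-axis (col 1 of R) = (-0.8660,-0.5000,0.0000)
R[1][1] = -0.5000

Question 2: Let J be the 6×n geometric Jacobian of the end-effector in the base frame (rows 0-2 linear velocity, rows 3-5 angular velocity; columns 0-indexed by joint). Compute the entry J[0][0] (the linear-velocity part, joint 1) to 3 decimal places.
axis z_0 = ẑ; lever o_n−o_0 = (-4.2321,2.3301,10.0000)
cross product → J_v[:, 0] = (-2.3301,-4.2321,0.0000)
J_ω[:, 0] = z_0
entry J[0][0] = -2.3301

-2.330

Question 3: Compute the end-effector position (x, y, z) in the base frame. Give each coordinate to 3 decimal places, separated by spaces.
after link 1: o_1 = (-1.7321, -1.0000, 4.0000)
after link 2: o_2 = (-1.7321, -2.0000, 8.0000)
after link 3: o_3 = (-4.2321, 2.3301, 10.0000)

-4.232 2.330 10.000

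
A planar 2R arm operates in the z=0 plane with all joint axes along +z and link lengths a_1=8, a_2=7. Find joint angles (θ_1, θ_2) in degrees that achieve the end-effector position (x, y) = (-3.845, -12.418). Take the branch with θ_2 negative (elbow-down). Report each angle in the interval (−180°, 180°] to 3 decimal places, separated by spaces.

-79.406 -60.005

cos θ_2 = (168.9907−8²−7²)/(2·8·7) = 0.4999; θ_2 = -60.0055° (elbow-down)
β = atan2(-12.4180,-3.8450) = -107.2042°; ψ = atan2(-6.0625,11.4994) = -27.7983°
θ_1 = β − ψ = -79.4059°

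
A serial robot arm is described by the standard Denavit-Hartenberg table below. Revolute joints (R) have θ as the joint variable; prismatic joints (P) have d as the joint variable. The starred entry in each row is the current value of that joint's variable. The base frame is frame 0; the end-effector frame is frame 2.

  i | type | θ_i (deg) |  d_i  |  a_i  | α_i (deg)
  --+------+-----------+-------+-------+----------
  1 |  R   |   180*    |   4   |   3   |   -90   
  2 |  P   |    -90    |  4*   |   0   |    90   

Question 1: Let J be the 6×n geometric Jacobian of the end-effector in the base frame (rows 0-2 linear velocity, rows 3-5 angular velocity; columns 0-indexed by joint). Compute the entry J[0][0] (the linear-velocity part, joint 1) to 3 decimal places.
axis z_0 = ẑ; lever o_n−o_0 = (-3.0000,-4.0000,4.0000)
cross product → J_v[:, 0] = (4.0000,-3.0000,0.0000)
J_ω[:, 0] = z_0
entry J[0][0] = 4.0000

4.000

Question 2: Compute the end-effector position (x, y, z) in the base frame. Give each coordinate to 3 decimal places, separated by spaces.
after link 1: o_1 = (-3.0000, 0.0000, 4.0000)
after link 2: o_2 = (-3.0000, -4.0000, 4.0000)

-3.000 -4.000 4.000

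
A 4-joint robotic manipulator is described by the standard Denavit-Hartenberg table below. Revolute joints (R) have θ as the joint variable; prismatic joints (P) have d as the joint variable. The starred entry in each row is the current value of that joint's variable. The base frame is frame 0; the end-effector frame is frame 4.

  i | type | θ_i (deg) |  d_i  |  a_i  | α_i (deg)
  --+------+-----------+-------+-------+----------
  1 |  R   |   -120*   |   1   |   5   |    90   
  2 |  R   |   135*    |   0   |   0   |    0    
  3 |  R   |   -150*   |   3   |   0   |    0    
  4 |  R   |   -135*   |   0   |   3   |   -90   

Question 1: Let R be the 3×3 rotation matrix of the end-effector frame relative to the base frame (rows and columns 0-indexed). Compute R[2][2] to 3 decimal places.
End-effector z-axis (col 2 of R) = (-0.2500,-0.4330,-0.8660)
R[2][2] = -0.8660

-0.866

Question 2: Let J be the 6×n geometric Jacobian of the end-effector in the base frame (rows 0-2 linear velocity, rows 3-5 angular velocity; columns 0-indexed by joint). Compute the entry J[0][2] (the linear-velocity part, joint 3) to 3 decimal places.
axis z_2 = (-0.8660,0.5000,0.0000); lever o_n−o_2 = (-1.2990,3.7500,-1.5000)
cross product → J_v[:, 2] = (-0.7500,-1.2990,-2.5981)
J_ω[:, 2] = z_2
entry J[0][2] = -0.7500

-0.750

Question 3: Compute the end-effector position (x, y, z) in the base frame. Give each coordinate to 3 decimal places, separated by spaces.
after link 1: o_1 = (-2.5000, -4.3301, 1.0000)
after link 2: o_2 = (-2.5000, -4.3301, 1.0000)
after link 3: o_3 = (-5.0981, -2.8301, 1.0000)
after link 4: o_4 = (-3.7990, -0.5801, -0.5000)

-3.799 -0.580 -0.500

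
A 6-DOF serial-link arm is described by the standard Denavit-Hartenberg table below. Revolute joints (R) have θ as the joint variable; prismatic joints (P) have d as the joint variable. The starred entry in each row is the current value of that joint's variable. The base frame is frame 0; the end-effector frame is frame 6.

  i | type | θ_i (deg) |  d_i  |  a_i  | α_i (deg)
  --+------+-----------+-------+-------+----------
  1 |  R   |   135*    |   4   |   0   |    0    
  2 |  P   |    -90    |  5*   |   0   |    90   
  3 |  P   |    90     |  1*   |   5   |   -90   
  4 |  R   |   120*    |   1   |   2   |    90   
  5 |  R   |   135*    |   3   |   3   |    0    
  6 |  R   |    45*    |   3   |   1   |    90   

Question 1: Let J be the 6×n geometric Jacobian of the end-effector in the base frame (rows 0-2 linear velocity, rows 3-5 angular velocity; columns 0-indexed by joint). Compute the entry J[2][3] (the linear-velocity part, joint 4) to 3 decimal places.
axis z_3 = (-0.7071,-0.7071,0.0000); lever o_n−o_3 = (-3.6418,-0.7725,5.7568)
cross product → J_v[:, 3] = (-4.0707,4.0707,-2.0289)
J_ω[:, 3] = z_3
entry J[2][3] = -2.0289

-2.029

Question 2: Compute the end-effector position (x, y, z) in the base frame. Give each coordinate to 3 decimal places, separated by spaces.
-2.935 -1.480 19.757

after link 1: o_1 = (0.0000, 0.0000, 4.0000)
after link 2: o_2 = (0.0000, 0.0000, 9.0000)
after link 3: o_3 = (0.7071, -0.7071, 14.0000)
after link 4: o_4 = (-1.2247, -0.1895, 13.0000)
after link 5: o_5 = (-2.4864, -1.9278, 16.6587)
after link 6: o_6 = (-2.9347, -1.4796, 19.7568)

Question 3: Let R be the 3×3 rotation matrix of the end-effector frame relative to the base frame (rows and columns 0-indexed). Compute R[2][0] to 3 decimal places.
End-effector x-axis (col 0 of R) = (0.6124,-0.6124,0.5000)
R[2][0] = 0.5000

0.500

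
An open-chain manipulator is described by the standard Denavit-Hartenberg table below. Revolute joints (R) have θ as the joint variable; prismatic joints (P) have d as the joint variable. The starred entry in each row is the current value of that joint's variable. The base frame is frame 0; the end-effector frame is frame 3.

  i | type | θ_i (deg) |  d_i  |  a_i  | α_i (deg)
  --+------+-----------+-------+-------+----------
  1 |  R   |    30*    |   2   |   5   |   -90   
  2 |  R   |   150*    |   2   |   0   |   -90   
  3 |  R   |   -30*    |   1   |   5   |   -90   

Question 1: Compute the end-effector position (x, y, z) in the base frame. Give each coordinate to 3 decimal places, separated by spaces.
-1.600 4.272 0.701

after link 1: o_1 = (4.3301, 2.5000, 2.0000)
after link 2: o_2 = (3.3301, 4.2321, 2.0000)
after link 3: o_3 = (-1.6005, 4.2721, 0.7010)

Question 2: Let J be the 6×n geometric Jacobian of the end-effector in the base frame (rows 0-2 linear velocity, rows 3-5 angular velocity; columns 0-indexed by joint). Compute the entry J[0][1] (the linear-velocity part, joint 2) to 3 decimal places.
axis z_1 = (-0.5000,0.8660,0.0000); lever o_n−o_1 = (-5.9306,1.7721,-1.2990)
cross product → J_v[:, 1] = (-1.1250,-0.6495,4.2500)
J_ω[:, 1] = z_1
entry J[0][1] = -1.1250

-1.125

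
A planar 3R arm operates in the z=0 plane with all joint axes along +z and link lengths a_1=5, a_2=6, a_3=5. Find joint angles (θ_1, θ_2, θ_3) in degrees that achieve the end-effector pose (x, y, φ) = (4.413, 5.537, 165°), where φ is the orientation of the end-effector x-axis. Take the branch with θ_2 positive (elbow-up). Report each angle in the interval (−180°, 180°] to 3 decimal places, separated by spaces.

0.003 44.997 120.000

wrist centre = target − a_3·(cos φ, sin φ) = (9.2426, 4.2429)
cos θ_2 = (103.4284−5²−6²)/(2·5·6) = 0.7071; θ_2 = 44.9973° (elbow-up)
β = atan2(4.2429,9.2426) = 24.6579°; ψ = atan2(4.2424,9.2428) = 24.6550°
θ_1 = β − ψ = 0.0029°
θ_3 = φ − θ_1 − θ_2 = 119.9998° (wrapped to (-180°,180°])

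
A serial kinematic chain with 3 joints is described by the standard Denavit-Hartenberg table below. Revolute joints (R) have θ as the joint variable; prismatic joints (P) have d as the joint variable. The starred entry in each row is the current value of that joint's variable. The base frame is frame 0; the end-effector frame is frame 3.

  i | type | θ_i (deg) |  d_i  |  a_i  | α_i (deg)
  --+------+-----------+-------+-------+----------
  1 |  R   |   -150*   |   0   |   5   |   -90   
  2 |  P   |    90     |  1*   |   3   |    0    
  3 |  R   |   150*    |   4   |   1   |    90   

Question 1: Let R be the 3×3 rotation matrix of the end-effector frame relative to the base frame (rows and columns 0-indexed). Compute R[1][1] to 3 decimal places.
-0.866

End-effector y-axis (col 1 of R) = (0.5000,-0.8660,0.0000)
R[1][1] = -0.8660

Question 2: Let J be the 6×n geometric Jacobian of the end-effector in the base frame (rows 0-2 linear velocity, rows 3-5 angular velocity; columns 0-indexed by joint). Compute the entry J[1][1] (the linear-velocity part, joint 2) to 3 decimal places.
prismatic axis z_1 = (0.5000,-0.8660,0.0000)
J_v[:, 1] = z_1; J_ω[:, 1] = (0,0,0)
entry J[1][1] = -0.8660

-0.866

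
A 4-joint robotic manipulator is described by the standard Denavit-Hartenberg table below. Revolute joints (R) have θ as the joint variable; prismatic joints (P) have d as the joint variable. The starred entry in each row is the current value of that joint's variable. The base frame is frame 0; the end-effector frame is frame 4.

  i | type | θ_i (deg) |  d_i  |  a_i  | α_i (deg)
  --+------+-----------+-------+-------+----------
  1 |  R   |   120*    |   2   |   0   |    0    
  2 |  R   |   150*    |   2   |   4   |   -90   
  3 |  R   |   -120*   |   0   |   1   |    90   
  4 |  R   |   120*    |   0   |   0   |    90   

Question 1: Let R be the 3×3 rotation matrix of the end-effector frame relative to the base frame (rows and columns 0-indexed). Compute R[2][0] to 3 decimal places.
-0.433

End-effector x-axis (col 0 of R) = (0.8660,-0.2500,-0.4330)
R[2][0] = -0.4330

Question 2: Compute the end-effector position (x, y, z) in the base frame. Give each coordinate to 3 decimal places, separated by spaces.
after link 1: o_1 = (0.0000, 0.0000, 2.0000)
after link 2: o_2 = (-0.0000, -4.0000, 4.0000)
after link 3: o_3 = (-0.0000, -3.5000, 4.8660)
after link 4: o_4 = (-0.0000, -3.5000, 4.8660)

-0.000 -3.500 4.866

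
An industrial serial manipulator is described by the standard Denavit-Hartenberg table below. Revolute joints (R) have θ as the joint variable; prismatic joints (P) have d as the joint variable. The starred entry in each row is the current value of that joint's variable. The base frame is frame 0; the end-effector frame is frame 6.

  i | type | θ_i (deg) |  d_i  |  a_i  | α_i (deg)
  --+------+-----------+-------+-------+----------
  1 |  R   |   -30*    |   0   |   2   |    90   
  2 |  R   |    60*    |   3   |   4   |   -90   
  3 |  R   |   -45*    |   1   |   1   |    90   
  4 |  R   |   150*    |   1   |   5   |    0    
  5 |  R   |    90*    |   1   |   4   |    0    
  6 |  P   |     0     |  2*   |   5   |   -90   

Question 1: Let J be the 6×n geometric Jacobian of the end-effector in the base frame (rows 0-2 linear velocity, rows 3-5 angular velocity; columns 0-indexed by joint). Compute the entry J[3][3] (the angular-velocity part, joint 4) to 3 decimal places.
axis z_3 = (-0.6597,-0.4356,-0.6124); lever o_n−o_3 = (1.7500,2.9334,-10.5039)
cross product → J_v[:, 3] = (6.3718,-8.0015,-1.1730)
J_ω[:, 3] = z_3
entry J[3][3] = -0.6597

-0.660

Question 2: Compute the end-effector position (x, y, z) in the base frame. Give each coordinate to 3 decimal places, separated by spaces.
2.917 -2.021 -5.927

after link 1: o_1 = (1.7321, -1.0000, 0.0000)
after link 2: o_2 = (1.9641, -4.5981, 3.4641)
after link 3: o_3 = (1.1667, -4.9542, 4.5765)
after link 4: o_4 = (-1.1629, -0.8902, 2.5625)
after link 5: o_5 = (0.8702, -1.2475, -1.0067)
after link 6: o_6 = (2.9167, -2.0208, -5.9275)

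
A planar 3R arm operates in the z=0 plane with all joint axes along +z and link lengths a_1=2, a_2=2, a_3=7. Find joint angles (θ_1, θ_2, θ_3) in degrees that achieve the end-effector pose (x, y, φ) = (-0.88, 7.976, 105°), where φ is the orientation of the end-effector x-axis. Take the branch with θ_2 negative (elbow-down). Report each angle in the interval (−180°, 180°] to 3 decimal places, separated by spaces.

120.006 -135.000 119.994

wrist centre = target − a_3·(cos φ, sin φ) = (0.9317, 1.2145)
cos θ_2 = (2.3432−2²−2²)/(2·2·2) = -0.7071; θ_2 = -134.9996° (elbow-down)
β = atan2(1.2145,0.9317) = 52.5059°; ψ = atan2(-1.4142,0.5858) = -67.4998°
θ_1 = β − ψ = 120.0057°
θ_3 = φ − θ_1 − θ_2 = 119.9939° (wrapped to (-180°,180°])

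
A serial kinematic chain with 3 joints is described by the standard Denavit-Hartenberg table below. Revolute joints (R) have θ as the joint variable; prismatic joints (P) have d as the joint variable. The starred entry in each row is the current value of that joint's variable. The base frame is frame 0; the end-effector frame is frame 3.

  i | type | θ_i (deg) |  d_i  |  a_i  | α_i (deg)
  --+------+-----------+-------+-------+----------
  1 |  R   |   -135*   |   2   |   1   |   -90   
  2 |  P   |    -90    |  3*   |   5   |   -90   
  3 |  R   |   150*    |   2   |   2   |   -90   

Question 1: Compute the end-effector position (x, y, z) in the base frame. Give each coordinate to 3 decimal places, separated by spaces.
-0.707 -3.536 5.268

after link 1: o_1 = (-0.7071, -0.7071, 2.0000)
after link 2: o_2 = (1.4142, -2.8284, 7.0000)
after link 3: o_3 = (-0.7071, -3.5355, 5.2679)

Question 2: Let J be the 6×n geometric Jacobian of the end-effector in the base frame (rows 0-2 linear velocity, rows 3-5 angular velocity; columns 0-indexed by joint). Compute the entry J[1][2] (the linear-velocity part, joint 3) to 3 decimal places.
axis z_2 = (-0.7071,-0.7071,-0.0000); lever o_n−o_2 = (-2.1213,-0.7071,-1.7321)
cross product → J_v[:, 2] = (1.2247,-1.2247,-1.0000)
J_ω[:, 2] = z_2
entry J[1][2] = -1.2247

-1.225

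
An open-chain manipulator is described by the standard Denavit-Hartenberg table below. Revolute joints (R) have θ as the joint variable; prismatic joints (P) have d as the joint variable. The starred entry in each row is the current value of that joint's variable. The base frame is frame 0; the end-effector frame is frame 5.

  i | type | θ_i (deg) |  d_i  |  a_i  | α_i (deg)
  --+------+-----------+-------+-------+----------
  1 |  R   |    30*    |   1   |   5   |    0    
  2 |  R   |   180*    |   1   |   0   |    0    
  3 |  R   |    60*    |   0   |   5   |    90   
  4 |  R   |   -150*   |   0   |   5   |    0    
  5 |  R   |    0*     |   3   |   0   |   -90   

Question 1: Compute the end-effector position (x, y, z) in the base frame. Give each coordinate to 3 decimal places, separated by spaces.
after link 1: o_1 = (4.3301, 2.5000, 1.0000)
after link 2: o_2 = (4.3301, 2.5000, 2.0000)
after link 3: o_3 = (4.3301, -2.5000, 2.0000)
after link 4: o_4 = (4.3301, 1.8301, -0.5000)
after link 5: o_5 = (1.3301, 1.8301, -0.5000)

1.330 1.830 -0.500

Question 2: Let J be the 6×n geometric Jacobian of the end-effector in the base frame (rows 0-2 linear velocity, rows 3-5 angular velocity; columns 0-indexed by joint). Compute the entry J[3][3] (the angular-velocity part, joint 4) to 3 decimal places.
axis z_3 = (-1.0000,0.0000,0.0000); lever o_n−o_3 = (-3.0000,4.3301,-2.5000)
cross product → J_v[:, 3] = (-0.0000,-2.5000,-4.3301)
J_ω[:, 3] = z_3
entry J[3][3] = -1.0000

-1.000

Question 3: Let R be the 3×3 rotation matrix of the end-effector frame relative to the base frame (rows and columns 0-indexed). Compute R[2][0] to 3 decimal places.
End-effector x-axis (col 0 of R) = (0.0000,0.8660,-0.5000)
R[2][0] = -0.5000

-0.500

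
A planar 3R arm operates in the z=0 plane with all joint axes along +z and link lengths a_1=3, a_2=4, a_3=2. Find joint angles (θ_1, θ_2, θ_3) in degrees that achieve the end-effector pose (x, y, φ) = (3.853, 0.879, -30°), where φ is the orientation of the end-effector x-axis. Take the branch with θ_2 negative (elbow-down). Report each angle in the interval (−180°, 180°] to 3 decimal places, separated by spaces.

128.068 -135.001 -23.067

wrist centre = target − a_3·(cos φ, sin φ) = (2.1209, 1.8790)
cos θ_2 = (8.0291−3²−4²)/(2·3·4) = -0.7071; θ_2 = -135.0013° (elbow-down)
β = atan2(1.8790,2.1209) = 41.5385°; ψ = atan2(-2.8284,0.1715) = -86.5299°
θ_1 = β − ψ = 128.0684°
θ_3 = φ − θ_1 − θ_2 = -23.0671° (wrapped to (-180°,180°])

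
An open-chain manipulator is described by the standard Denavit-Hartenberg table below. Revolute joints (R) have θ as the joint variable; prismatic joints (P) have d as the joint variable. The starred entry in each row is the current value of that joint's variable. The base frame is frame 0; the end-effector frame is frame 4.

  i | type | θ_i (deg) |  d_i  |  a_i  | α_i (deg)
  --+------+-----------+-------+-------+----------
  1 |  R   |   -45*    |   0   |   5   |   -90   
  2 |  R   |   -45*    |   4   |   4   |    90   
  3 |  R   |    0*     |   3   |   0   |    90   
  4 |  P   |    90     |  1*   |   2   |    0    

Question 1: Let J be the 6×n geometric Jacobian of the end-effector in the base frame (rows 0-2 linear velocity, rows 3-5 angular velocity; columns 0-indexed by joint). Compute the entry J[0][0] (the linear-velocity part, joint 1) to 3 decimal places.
0.914

axis z_0 = ẑ; lever o_n−o_0 = (5.1569,-0.9142,6.3640)
cross product → J_v[:, 0] = (0.9142,5.1569,-0.0000)
J_ω[:, 0] = z_0
entry J[0][0] = 0.9142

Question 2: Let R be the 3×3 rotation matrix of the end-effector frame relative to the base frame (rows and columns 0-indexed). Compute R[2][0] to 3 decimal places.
0.707

End-effector x-axis (col 0 of R) = (-0.5000,0.5000,0.7071)
R[2][0] = 0.7071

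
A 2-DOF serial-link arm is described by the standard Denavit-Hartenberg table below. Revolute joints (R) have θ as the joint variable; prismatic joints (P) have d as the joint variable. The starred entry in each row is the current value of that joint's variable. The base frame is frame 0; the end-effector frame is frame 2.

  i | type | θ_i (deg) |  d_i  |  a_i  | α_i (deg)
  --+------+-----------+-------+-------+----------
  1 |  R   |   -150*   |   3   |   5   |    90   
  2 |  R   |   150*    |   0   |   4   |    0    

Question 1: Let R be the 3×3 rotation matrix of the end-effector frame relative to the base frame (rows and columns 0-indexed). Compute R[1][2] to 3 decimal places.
End-effector z-axis (col 2 of R) = (-0.5000,0.8660,0.0000)
R[1][2] = 0.8660

0.866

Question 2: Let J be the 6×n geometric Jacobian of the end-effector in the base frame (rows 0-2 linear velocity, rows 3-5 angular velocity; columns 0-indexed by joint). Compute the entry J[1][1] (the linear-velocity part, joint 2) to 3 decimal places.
1.000

axis z_1 = (-0.5000,0.8660,0.0000); lever o_n−o_1 = (3.0000,1.7321,2.0000)
cross product → J_v[:, 1] = (1.7321,1.0000,-3.4641)
J_ω[:, 1] = z_1
entry J[1][1] = 1.0000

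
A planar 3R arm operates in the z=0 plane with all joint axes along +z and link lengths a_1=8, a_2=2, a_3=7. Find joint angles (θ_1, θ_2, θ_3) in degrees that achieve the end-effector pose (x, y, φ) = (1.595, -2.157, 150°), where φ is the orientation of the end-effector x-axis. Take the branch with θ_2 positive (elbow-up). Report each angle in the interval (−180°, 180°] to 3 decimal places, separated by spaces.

wrist centre = target − a_3·(cos φ, sin φ) = (7.6572, -5.6570)
cos θ_2 = (90.6340−8²−2²)/(2·8·2) = 0.7073; θ_2 = 44.9833° (elbow-up)
β = atan2(-5.6570,7.6572) = -36.4564°; ψ = atan2(1.4138,9.4146) = 8.5403°
θ_1 = β − ψ = -44.9967°
θ_3 = φ − θ_1 − θ_2 = 150.0134° (wrapped to (-180°,180°])

-44.997 44.983 150.013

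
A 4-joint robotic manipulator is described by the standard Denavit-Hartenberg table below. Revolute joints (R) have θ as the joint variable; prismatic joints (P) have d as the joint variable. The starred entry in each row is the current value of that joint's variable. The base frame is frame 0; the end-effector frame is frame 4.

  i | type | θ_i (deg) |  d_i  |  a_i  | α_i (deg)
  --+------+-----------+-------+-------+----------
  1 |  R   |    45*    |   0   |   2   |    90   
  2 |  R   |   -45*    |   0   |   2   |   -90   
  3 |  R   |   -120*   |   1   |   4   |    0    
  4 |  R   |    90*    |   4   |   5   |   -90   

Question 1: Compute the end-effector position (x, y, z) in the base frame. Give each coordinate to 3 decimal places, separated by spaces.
after link 1: o_1 = (1.4142, 1.4142, 0.0000)
after link 2: o_2 = (2.4142, 2.4142, -1.4142)
after link 3: o_3 = (4.3637, -0.5353, 0.7071)
after link 4: o_4 = (10.2965, 1.8620, 0.4737)

10.297 1.862 0.474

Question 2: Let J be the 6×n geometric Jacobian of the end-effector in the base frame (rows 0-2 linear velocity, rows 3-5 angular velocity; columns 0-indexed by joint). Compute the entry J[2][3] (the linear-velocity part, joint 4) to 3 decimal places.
-1.768

axis z_3 = (0.5000,0.5000,0.7071); lever o_n−o_3 = (5.9328,2.3973,-0.2334)
cross product → J_v[:, 3] = (-1.8119,4.3119,-1.7678)
J_ω[:, 3] = z_3
entry J[2][3] = -1.7678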